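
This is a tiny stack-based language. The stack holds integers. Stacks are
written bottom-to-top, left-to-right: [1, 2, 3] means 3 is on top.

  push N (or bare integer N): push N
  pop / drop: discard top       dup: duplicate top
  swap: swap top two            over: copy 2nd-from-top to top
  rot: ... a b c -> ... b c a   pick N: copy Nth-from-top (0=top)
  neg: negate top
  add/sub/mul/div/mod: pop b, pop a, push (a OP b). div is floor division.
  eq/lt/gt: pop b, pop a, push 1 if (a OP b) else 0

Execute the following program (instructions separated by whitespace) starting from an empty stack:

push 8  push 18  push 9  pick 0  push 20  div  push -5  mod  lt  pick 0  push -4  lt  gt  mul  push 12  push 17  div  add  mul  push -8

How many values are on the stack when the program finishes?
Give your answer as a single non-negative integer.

After 'push 8': stack = [8] (depth 1)
After 'push 18': stack = [8, 18] (depth 2)
After 'push 9': stack = [8, 18, 9] (depth 3)
After 'pick 0': stack = [8, 18, 9, 9] (depth 4)
After 'push 20': stack = [8, 18, 9, 9, 20] (depth 5)
After 'div': stack = [8, 18, 9, 0] (depth 4)
After 'push -5': stack = [8, 18, 9, 0, -5] (depth 5)
After 'mod': stack = [8, 18, 9, 0] (depth 4)
After 'lt': stack = [8, 18, 0] (depth 3)
After 'pick 0': stack = [8, 18, 0, 0] (depth 4)
After 'push -4': stack = [8, 18, 0, 0, -4] (depth 5)
After 'lt': stack = [8, 18, 0, 0] (depth 4)
After 'gt': stack = [8, 18, 0] (depth 3)
After 'mul': stack = [8, 0] (depth 2)
After 'push 12': stack = [8, 0, 12] (depth 3)
After 'push 17': stack = [8, 0, 12, 17] (depth 4)
After 'div': stack = [8, 0, 0] (depth 3)
After 'add': stack = [8, 0] (depth 2)
After 'mul': stack = [0] (depth 1)
After 'push -8': stack = [0, -8] (depth 2)

Answer: 2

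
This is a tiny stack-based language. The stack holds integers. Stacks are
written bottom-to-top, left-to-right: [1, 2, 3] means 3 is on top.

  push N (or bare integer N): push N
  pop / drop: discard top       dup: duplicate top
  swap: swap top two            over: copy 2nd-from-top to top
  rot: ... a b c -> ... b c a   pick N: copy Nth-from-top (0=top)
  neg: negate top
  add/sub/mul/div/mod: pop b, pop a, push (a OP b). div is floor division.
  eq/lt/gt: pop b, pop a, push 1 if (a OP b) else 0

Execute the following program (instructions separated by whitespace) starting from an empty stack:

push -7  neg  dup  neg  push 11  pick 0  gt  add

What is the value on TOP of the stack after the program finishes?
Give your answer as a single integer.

After 'push -7': [-7]
After 'neg': [7]
After 'dup': [7, 7]
After 'neg': [7, -7]
After 'push 11': [7, -7, 11]
After 'pick 0': [7, -7, 11, 11]
After 'gt': [7, -7, 0]
After 'add': [7, -7]

Answer: -7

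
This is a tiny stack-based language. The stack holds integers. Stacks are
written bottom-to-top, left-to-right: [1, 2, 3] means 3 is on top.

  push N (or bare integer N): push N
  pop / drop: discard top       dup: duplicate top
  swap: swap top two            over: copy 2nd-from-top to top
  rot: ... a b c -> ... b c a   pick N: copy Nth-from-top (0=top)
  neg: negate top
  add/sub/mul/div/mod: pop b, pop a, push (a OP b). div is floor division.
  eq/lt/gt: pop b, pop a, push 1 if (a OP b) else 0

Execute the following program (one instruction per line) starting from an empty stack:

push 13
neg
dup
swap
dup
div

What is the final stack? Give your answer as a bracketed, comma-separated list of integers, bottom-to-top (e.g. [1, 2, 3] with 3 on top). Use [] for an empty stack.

After 'push 13': [13]
After 'neg': [-13]
After 'dup': [-13, -13]
After 'swap': [-13, -13]
After 'dup': [-13, -13, -13]
After 'div': [-13, 1]

Answer: [-13, 1]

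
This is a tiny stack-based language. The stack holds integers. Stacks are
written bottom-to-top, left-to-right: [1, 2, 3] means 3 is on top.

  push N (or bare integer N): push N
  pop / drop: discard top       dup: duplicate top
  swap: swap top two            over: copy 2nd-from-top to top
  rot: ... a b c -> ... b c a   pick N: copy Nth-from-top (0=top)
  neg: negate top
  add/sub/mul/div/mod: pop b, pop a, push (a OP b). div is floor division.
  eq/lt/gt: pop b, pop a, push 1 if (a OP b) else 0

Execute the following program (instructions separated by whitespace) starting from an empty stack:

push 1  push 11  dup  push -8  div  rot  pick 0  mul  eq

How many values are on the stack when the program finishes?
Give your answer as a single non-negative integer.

Answer: 2

Derivation:
After 'push 1': stack = [1] (depth 1)
After 'push 11': stack = [1, 11] (depth 2)
After 'dup': stack = [1, 11, 11] (depth 3)
After 'push -8': stack = [1, 11, 11, -8] (depth 4)
After 'div': stack = [1, 11, -2] (depth 3)
After 'rot': stack = [11, -2, 1] (depth 3)
After 'pick 0': stack = [11, -2, 1, 1] (depth 4)
After 'mul': stack = [11, -2, 1] (depth 3)
After 'eq': stack = [11, 0] (depth 2)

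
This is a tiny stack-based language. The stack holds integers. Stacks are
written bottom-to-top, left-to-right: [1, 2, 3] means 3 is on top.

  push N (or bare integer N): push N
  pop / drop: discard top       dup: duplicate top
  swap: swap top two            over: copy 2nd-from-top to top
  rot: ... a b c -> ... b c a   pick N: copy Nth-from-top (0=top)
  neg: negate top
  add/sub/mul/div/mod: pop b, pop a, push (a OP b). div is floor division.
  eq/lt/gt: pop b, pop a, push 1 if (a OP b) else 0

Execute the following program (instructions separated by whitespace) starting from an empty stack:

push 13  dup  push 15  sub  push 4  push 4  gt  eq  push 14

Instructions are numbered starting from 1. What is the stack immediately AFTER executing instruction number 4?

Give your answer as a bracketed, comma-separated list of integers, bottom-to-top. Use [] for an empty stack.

Answer: [13, -2]

Derivation:
Step 1 ('push 13'): [13]
Step 2 ('dup'): [13, 13]
Step 3 ('push 15'): [13, 13, 15]
Step 4 ('sub'): [13, -2]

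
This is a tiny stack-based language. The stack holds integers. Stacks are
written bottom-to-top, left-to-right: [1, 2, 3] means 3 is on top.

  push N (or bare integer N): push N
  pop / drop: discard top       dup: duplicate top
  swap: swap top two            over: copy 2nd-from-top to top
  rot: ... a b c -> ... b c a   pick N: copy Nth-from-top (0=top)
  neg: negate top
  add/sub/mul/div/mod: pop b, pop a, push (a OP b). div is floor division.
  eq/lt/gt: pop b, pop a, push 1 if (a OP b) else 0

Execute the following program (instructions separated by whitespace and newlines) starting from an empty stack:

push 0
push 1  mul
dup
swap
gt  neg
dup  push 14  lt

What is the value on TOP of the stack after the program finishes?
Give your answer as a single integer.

After 'push 0': [0]
After 'push 1': [0, 1]
After 'mul': [0]
After 'dup': [0, 0]
After 'swap': [0, 0]
After 'gt': [0]
After 'neg': [0]
After 'dup': [0, 0]
After 'push 14': [0, 0, 14]
After 'lt': [0, 1]

Answer: 1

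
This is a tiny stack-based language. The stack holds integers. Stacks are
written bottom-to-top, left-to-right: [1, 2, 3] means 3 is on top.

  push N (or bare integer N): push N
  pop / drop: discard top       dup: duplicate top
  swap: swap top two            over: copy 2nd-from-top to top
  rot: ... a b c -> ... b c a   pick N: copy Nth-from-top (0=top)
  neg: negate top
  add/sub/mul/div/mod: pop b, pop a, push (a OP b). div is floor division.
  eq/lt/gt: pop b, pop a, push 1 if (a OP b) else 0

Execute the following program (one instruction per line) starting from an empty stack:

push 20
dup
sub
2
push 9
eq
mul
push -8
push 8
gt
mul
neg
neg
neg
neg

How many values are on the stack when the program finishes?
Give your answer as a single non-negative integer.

Answer: 1

Derivation:
After 'push 20': stack = [20] (depth 1)
After 'dup': stack = [20, 20] (depth 2)
After 'sub': stack = [0] (depth 1)
After 'push 2': stack = [0, 2] (depth 2)
After 'push 9': stack = [0, 2, 9] (depth 3)
After 'eq': stack = [0, 0] (depth 2)
After 'mul': stack = [0] (depth 1)
After 'push -8': stack = [0, -8] (depth 2)
After 'push 8': stack = [0, -8, 8] (depth 3)
After 'gt': stack = [0, 0] (depth 2)
After 'mul': stack = [0] (depth 1)
After 'neg': stack = [0] (depth 1)
After 'neg': stack = [0] (depth 1)
After 'neg': stack = [0] (depth 1)
After 'neg': stack = [0] (depth 1)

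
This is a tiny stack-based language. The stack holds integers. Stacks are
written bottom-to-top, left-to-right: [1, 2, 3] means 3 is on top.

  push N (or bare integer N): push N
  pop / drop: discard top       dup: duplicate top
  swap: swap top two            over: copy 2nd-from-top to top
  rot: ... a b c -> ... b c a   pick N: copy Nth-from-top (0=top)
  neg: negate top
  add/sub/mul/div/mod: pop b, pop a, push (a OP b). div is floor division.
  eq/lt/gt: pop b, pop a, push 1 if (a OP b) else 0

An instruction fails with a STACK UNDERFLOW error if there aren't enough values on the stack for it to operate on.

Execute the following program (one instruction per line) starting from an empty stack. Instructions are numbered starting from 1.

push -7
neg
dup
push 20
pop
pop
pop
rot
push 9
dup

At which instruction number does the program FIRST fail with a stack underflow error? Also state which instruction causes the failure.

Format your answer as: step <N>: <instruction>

Step 1 ('push -7'): stack = [-7], depth = 1
Step 2 ('neg'): stack = [7], depth = 1
Step 3 ('dup'): stack = [7, 7], depth = 2
Step 4 ('push 20'): stack = [7, 7, 20], depth = 3
Step 5 ('pop'): stack = [7, 7], depth = 2
Step 6 ('pop'): stack = [7], depth = 1
Step 7 ('pop'): stack = [], depth = 0
Step 8 ('rot'): needs 3 value(s) but depth is 0 — STACK UNDERFLOW

Answer: step 8: rot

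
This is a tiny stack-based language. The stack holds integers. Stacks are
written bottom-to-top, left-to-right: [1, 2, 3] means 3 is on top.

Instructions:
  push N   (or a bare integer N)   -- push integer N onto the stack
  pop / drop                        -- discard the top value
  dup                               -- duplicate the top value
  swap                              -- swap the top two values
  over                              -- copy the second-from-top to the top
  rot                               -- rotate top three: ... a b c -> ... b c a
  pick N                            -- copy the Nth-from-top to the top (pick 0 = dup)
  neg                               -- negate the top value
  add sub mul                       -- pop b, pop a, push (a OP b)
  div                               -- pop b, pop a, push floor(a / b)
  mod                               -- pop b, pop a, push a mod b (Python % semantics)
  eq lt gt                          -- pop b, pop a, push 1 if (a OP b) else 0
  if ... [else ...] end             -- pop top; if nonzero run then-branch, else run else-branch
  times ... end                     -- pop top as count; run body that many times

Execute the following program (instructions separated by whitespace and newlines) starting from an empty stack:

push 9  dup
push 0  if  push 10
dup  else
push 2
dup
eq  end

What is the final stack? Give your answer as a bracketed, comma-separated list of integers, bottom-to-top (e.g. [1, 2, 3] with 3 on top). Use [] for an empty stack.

Answer: [9, 9, 1]

Derivation:
After 'push 9': [9]
After 'dup': [9, 9]
After 'push 0': [9, 9, 0]
After 'if': [9, 9]
After 'push 2': [9, 9, 2]
After 'dup': [9, 9, 2, 2]
After 'eq': [9, 9, 1]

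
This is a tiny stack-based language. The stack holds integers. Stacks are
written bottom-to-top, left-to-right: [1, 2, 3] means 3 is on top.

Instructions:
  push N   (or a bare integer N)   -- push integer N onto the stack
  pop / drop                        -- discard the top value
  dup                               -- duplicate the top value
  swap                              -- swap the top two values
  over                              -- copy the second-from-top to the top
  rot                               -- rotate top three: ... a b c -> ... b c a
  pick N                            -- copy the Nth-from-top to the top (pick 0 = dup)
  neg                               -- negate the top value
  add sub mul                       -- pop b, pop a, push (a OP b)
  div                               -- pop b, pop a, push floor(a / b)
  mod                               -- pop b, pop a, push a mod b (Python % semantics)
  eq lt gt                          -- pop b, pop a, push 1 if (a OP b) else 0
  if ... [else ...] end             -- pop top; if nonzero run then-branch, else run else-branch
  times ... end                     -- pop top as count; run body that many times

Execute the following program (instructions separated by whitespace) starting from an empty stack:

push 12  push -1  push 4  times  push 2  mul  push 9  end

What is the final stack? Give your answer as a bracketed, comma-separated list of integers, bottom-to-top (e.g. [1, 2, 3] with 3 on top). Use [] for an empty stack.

Answer: [12, -2, 18, 18, 18, 9]

Derivation:
After 'push 12': [12]
After 'push -1': [12, -1]
After 'push 4': [12, -1, 4]
After 'times': [12, -1]
After 'push 2': [12, -1, 2]
After 'mul': [12, -2]
After 'push 9': [12, -2, 9]
After 'push 2': [12, -2, 9, 2]
After 'mul': [12, -2, 18]
After 'push 9': [12, -2, 18, 9]
After 'push 2': [12, -2, 18, 9, 2]
After 'mul': [12, -2, 18, 18]
After 'push 9': [12, -2, 18, 18, 9]
After 'push 2': [12, -2, 18, 18, 9, 2]
After 'mul': [12, -2, 18, 18, 18]
After 'push 9': [12, -2, 18, 18, 18, 9]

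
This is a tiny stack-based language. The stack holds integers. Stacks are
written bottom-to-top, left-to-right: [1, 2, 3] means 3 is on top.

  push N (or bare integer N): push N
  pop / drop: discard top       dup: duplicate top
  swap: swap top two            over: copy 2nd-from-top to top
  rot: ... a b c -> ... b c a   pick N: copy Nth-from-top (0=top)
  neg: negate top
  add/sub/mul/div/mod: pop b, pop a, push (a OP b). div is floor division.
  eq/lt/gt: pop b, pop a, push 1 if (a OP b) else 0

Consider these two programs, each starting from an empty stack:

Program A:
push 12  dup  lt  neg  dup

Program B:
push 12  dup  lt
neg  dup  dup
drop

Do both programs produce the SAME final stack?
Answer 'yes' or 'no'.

Program A trace:
  After 'push 12': [12]
  After 'dup': [12, 12]
  After 'lt': [0]
  After 'neg': [0]
  After 'dup': [0, 0]
Program A final stack: [0, 0]

Program B trace:
  After 'push 12': [12]
  After 'dup': [12, 12]
  After 'lt': [0]
  After 'neg': [0]
  After 'dup': [0, 0]
  After 'dup': [0, 0, 0]
  After 'drop': [0, 0]
Program B final stack: [0, 0]
Same: yes

Answer: yes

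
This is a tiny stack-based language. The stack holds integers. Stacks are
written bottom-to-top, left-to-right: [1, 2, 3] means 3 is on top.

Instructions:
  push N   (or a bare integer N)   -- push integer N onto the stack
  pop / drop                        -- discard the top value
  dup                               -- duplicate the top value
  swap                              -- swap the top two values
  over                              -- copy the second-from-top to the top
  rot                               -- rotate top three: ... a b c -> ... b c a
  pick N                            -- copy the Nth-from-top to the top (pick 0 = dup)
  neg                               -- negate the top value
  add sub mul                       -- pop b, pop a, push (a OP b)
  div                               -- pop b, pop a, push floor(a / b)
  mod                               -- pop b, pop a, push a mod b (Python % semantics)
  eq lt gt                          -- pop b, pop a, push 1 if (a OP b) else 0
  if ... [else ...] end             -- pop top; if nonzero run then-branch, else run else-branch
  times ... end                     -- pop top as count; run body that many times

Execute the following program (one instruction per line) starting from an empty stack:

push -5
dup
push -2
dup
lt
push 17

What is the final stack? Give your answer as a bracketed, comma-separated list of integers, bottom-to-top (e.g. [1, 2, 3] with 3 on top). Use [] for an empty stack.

Answer: [-5, -5, 0, 17]

Derivation:
After 'push -5': [-5]
After 'dup': [-5, -5]
After 'push -2': [-5, -5, -2]
After 'dup': [-5, -5, -2, -2]
After 'lt': [-5, -5, 0]
After 'push 17': [-5, -5, 0, 17]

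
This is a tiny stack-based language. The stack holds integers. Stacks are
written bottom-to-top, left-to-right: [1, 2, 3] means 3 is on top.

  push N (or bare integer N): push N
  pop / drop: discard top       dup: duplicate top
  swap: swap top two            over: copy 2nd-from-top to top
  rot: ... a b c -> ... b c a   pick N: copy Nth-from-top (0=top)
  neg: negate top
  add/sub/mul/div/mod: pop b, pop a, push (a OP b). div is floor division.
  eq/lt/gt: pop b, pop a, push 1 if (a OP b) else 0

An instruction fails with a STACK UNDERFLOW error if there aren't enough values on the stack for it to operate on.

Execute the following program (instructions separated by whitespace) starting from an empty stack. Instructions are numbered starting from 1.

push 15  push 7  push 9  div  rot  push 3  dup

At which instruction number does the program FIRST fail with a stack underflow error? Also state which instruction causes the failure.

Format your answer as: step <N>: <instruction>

Step 1 ('push 15'): stack = [15], depth = 1
Step 2 ('push 7'): stack = [15, 7], depth = 2
Step 3 ('push 9'): stack = [15, 7, 9], depth = 3
Step 4 ('div'): stack = [15, 0], depth = 2
Step 5 ('rot'): needs 3 value(s) but depth is 2 — STACK UNDERFLOW

Answer: step 5: rot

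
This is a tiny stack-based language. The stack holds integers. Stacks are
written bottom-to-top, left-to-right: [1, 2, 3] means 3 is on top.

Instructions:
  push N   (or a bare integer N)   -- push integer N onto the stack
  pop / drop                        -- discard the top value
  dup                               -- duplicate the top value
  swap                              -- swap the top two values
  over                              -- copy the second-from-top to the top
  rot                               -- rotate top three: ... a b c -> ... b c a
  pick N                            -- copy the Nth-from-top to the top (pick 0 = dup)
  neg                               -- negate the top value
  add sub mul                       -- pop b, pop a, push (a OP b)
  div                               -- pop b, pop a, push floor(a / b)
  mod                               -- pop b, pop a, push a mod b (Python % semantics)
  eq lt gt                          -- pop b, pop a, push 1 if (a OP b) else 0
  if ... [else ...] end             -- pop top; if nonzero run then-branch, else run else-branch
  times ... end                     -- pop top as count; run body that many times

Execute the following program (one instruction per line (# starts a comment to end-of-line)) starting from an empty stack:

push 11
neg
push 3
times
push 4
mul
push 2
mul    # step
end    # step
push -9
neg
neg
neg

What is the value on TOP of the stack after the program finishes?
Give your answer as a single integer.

Answer: 9

Derivation:
After 'push 11': [11]
After 'neg': [-11]
After 'push 3': [-11, 3]
After 'times': [-11]
After 'push 4': [-11, 4]
After 'mul': [-44]
After 'push 2': [-44, 2]
After 'mul': [-88]
After 'push 4': [-88, 4]
After 'mul': [-352]
After 'push 2': [-352, 2]
After 'mul': [-704]
After 'push 4': [-704, 4]
After 'mul': [-2816]
After 'push 2': [-2816, 2]
After 'mul': [-5632]
After 'push -9': [-5632, -9]
After 'neg': [-5632, 9]
After 'neg': [-5632, -9]
After 'neg': [-5632, 9]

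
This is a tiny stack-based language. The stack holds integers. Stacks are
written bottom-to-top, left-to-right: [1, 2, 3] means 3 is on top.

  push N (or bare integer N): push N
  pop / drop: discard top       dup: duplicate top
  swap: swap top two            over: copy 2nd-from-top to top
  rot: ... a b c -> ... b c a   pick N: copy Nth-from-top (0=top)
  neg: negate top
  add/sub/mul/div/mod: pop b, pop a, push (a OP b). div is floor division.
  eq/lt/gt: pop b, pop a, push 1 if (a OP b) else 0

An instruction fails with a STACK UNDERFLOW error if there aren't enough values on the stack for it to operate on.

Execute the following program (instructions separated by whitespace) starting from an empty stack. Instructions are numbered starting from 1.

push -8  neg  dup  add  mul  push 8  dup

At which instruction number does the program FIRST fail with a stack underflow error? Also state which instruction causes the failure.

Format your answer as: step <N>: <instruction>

Answer: step 5: mul

Derivation:
Step 1 ('push -8'): stack = [-8], depth = 1
Step 2 ('neg'): stack = [8], depth = 1
Step 3 ('dup'): stack = [8, 8], depth = 2
Step 4 ('add'): stack = [16], depth = 1
Step 5 ('mul'): needs 2 value(s) but depth is 1 — STACK UNDERFLOW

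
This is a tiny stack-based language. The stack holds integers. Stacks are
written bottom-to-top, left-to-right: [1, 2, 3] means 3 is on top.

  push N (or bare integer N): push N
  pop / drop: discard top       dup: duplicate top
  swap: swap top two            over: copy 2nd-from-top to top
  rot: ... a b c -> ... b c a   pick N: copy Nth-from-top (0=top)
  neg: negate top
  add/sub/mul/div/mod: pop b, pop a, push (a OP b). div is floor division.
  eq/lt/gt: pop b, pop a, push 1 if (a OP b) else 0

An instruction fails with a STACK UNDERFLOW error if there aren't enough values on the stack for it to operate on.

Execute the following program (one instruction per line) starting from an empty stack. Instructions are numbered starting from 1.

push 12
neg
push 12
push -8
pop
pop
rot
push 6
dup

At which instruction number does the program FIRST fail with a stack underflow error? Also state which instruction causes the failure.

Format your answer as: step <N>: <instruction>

Step 1 ('push 12'): stack = [12], depth = 1
Step 2 ('neg'): stack = [-12], depth = 1
Step 3 ('push 12'): stack = [-12, 12], depth = 2
Step 4 ('push -8'): stack = [-12, 12, -8], depth = 3
Step 5 ('pop'): stack = [-12, 12], depth = 2
Step 6 ('pop'): stack = [-12], depth = 1
Step 7 ('rot'): needs 3 value(s) but depth is 1 — STACK UNDERFLOW

Answer: step 7: rot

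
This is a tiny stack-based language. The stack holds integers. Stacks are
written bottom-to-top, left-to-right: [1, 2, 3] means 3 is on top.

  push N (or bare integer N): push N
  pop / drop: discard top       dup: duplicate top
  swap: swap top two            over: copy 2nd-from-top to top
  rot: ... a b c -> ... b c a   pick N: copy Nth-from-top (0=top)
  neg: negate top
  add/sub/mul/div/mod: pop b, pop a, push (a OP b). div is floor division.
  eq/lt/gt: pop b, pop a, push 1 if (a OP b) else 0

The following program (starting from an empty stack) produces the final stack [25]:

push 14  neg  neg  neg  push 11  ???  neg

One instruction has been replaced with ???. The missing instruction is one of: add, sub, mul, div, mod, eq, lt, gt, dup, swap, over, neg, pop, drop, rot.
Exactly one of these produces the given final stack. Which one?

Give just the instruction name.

Stack before ???: [-14, 11]
Stack after ???:  [-25]
The instruction that transforms [-14, 11] -> [-25] is: sub

Answer: sub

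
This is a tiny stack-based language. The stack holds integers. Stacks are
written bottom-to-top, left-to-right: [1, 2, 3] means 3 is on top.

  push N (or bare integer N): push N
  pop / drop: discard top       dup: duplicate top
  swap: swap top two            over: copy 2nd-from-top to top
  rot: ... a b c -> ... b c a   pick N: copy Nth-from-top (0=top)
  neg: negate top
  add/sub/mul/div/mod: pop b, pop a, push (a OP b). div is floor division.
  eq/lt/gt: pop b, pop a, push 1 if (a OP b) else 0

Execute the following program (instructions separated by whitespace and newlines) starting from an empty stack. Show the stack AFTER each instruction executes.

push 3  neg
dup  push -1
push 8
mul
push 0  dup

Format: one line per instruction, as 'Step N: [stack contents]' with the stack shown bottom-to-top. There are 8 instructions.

Step 1: [3]
Step 2: [-3]
Step 3: [-3, -3]
Step 4: [-3, -3, -1]
Step 5: [-3, -3, -1, 8]
Step 6: [-3, -3, -8]
Step 7: [-3, -3, -8, 0]
Step 8: [-3, -3, -8, 0, 0]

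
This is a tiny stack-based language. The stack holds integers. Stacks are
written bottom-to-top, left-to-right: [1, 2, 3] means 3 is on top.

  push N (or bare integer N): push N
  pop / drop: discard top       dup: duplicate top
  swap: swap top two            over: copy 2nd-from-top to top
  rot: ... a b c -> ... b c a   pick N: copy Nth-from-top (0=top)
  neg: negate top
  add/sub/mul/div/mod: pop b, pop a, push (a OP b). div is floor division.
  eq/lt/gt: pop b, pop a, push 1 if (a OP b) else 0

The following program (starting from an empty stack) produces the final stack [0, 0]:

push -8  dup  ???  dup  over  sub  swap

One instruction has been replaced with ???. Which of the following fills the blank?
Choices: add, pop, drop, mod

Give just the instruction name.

Answer: mod

Derivation:
Stack before ???: [-8, -8]
Stack after ???:  [0]
Checking each choice:
  add: produces [0, -16]
  pop: produces [0, -8]
  drop: produces [0, -8]
  mod: MATCH


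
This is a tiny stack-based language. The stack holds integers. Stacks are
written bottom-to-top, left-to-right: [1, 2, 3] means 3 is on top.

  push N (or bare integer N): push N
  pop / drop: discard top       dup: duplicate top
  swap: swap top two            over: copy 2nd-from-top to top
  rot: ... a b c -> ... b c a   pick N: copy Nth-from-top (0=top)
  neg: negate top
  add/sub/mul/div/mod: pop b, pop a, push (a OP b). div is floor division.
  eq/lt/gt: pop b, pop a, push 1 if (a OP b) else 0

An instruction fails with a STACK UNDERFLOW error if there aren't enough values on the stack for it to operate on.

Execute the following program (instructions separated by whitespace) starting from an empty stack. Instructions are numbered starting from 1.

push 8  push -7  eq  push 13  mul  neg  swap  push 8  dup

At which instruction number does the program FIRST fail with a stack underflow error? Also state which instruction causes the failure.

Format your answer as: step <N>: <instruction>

Step 1 ('push 8'): stack = [8], depth = 1
Step 2 ('push -7'): stack = [8, -7], depth = 2
Step 3 ('eq'): stack = [0], depth = 1
Step 4 ('push 13'): stack = [0, 13], depth = 2
Step 5 ('mul'): stack = [0], depth = 1
Step 6 ('neg'): stack = [0], depth = 1
Step 7 ('swap'): needs 2 value(s) but depth is 1 — STACK UNDERFLOW

Answer: step 7: swap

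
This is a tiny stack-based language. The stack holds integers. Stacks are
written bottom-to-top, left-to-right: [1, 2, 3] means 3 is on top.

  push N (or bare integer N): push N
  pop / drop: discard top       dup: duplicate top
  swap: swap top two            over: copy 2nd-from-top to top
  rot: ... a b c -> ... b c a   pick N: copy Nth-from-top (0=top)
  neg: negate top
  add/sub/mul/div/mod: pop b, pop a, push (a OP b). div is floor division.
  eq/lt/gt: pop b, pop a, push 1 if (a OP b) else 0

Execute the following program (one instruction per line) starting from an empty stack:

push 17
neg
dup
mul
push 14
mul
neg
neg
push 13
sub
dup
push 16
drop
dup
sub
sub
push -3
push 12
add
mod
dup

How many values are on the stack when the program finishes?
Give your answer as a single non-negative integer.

Answer: 2

Derivation:
After 'push 17': stack = [17] (depth 1)
After 'neg': stack = [-17] (depth 1)
After 'dup': stack = [-17, -17] (depth 2)
After 'mul': stack = [289] (depth 1)
After 'push 14': stack = [289, 14] (depth 2)
After 'mul': stack = [4046] (depth 1)
After 'neg': stack = [-4046] (depth 1)
After 'neg': stack = [4046] (depth 1)
After 'push 13': stack = [4046, 13] (depth 2)
After 'sub': stack = [4033] (depth 1)
  ...
After 'push 16': stack = [4033, 4033, 16] (depth 3)
After 'drop': stack = [4033, 4033] (depth 2)
After 'dup': stack = [4033, 4033, 4033] (depth 3)
After 'sub': stack = [4033, 0] (depth 2)
After 'sub': stack = [4033] (depth 1)
After 'push -3': stack = [4033, -3] (depth 2)
After 'push 12': stack = [4033, -3, 12] (depth 3)
After 'add': stack = [4033, 9] (depth 2)
After 'mod': stack = [1] (depth 1)
After 'dup': stack = [1, 1] (depth 2)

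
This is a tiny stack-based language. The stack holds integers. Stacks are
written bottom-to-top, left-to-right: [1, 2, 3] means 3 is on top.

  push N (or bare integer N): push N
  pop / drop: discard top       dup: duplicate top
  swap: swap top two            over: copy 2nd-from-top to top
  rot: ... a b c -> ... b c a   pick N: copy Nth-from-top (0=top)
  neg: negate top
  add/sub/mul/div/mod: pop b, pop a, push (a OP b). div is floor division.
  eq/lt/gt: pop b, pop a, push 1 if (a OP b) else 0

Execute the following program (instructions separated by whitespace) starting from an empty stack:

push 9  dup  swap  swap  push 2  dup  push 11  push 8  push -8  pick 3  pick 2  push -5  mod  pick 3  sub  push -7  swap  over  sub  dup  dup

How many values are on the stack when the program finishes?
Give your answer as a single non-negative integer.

After 'push 9': stack = [9] (depth 1)
After 'dup': stack = [9, 9] (depth 2)
After 'swap': stack = [9, 9] (depth 2)
After 'swap': stack = [9, 9] (depth 2)
After 'push 2': stack = [9, 9, 2] (depth 3)
After 'dup': stack = [9, 9, 2, 2] (depth 4)
After 'push 11': stack = [9, 9, 2, 2, 11] (depth 5)
After 'push 8': stack = [9, 9, 2, 2, 11, 8] (depth 6)
After 'push -8': stack = [9, 9, 2, 2, 11, 8, -8] (depth 7)
After 'pick 3': stack = [9, 9, 2, 2, 11, 8, -8, 2] (depth 8)
  ...
After 'push -5': stack = [9, 9, 2, 2, 11, 8, -8, 2, 8, -5] (depth 10)
After 'mod': stack = [9, 9, 2, 2, 11, 8, -8, 2, -2] (depth 9)
After 'pick 3': stack = [9, 9, 2, 2, 11, 8, -8, 2, -2, 8] (depth 10)
After 'sub': stack = [9, 9, 2, 2, 11, 8, -8, 2, -10] (depth 9)
After 'push -7': stack = [9, 9, 2, 2, 11, 8, -8, 2, -10, -7] (depth 10)
After 'swap': stack = [9, 9, 2, 2, 11, 8, -8, 2, -7, -10] (depth 10)
After 'over': stack = [9, 9, 2, 2, 11, 8, -8, 2, -7, -10, -7] (depth 11)
After 'sub': stack = [9, 9, 2, 2, 11, 8, -8, 2, -7, -3] (depth 10)
After 'dup': stack = [9, 9, 2, 2, 11, 8, -8, 2, -7, -3, -3] (depth 11)
After 'dup': stack = [9, 9, 2, 2, 11, 8, -8, 2, -7, -3, -3, -3] (depth 12)

Answer: 12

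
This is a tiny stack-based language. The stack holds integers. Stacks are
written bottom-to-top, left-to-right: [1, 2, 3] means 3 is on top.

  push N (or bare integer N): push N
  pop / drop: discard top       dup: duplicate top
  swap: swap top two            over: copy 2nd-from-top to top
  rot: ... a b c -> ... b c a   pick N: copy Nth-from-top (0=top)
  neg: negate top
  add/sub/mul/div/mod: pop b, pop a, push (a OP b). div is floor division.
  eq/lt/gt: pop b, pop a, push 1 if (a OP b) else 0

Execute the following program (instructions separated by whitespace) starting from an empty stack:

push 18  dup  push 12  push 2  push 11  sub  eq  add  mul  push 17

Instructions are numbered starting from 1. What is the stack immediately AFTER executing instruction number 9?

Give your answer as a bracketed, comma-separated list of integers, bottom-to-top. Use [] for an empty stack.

Answer: [324]

Derivation:
Step 1 ('push 18'): [18]
Step 2 ('dup'): [18, 18]
Step 3 ('push 12'): [18, 18, 12]
Step 4 ('push 2'): [18, 18, 12, 2]
Step 5 ('push 11'): [18, 18, 12, 2, 11]
Step 6 ('sub'): [18, 18, 12, -9]
Step 7 ('eq'): [18, 18, 0]
Step 8 ('add'): [18, 18]
Step 9 ('mul'): [324]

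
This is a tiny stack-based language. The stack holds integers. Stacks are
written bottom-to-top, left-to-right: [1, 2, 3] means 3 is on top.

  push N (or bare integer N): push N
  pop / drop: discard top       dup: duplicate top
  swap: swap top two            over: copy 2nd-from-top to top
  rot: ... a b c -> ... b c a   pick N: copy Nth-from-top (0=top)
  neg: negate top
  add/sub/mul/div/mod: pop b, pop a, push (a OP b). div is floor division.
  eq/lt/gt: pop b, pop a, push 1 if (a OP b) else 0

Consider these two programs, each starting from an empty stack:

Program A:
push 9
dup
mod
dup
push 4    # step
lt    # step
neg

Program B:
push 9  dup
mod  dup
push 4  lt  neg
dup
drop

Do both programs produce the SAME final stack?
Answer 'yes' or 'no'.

Program A trace:
  After 'push 9': [9]
  After 'dup': [9, 9]
  After 'mod': [0]
  After 'dup': [0, 0]
  After 'push 4': [0, 0, 4]
  After 'lt': [0, 1]
  After 'neg': [0, -1]
Program A final stack: [0, -1]

Program B trace:
  After 'push 9': [9]
  After 'dup': [9, 9]
  After 'mod': [0]
  After 'dup': [0, 0]
  After 'push 4': [0, 0, 4]
  After 'lt': [0, 1]
  After 'neg': [0, -1]
  After 'dup': [0, -1, -1]
  After 'drop': [0, -1]
Program B final stack: [0, -1]
Same: yes

Answer: yes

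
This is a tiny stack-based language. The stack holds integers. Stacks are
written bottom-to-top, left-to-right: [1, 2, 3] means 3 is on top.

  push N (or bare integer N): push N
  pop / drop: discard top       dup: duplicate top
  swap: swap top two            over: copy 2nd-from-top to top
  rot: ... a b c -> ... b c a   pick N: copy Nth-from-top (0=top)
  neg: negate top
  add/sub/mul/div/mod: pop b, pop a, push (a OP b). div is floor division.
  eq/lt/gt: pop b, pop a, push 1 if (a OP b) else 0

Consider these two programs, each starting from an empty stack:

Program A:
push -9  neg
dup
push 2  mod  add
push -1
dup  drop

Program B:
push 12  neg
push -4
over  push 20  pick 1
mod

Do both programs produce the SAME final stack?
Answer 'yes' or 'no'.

Program A trace:
  After 'push -9': [-9]
  After 'neg': [9]
  After 'dup': [9, 9]
  After 'push 2': [9, 9, 2]
  After 'mod': [9, 1]
  After 'add': [10]
  After 'push -1': [10, -1]
  After 'dup': [10, -1, -1]
  After 'drop': [10, -1]
Program A final stack: [10, -1]

Program B trace:
  After 'push 12': [12]
  After 'neg': [-12]
  After 'push -4': [-12, -4]
  After 'over': [-12, -4, -12]
  After 'push 20': [-12, -4, -12, 20]
  After 'pick 1': [-12, -4, -12, 20, -12]
  After 'mod': [-12, -4, -12, -4]
Program B final stack: [-12, -4, -12, -4]
Same: no

Answer: no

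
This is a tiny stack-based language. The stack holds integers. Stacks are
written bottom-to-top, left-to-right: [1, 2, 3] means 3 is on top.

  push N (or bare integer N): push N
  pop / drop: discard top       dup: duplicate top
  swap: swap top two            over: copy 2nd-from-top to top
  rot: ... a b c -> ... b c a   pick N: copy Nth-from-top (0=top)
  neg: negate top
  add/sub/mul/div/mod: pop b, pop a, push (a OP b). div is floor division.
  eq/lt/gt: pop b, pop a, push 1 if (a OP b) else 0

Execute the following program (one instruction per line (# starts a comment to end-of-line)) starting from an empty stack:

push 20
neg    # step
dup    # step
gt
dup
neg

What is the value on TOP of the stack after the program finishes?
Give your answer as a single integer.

After 'push 20': [20]
After 'neg': [-20]
After 'dup': [-20, -20]
After 'gt': [0]
After 'dup': [0, 0]
After 'neg': [0, 0]

Answer: 0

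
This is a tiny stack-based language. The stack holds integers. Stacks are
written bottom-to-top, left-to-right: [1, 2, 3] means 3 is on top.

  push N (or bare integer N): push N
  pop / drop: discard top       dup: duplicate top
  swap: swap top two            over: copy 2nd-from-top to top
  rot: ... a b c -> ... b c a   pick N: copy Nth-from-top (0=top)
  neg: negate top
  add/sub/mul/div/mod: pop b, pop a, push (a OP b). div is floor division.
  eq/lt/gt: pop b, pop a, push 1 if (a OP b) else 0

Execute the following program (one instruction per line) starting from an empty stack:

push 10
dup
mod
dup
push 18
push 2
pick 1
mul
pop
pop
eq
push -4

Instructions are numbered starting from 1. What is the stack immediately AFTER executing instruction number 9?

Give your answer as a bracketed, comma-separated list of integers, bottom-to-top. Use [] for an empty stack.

Step 1 ('push 10'): [10]
Step 2 ('dup'): [10, 10]
Step 3 ('mod'): [0]
Step 4 ('dup'): [0, 0]
Step 5 ('push 18'): [0, 0, 18]
Step 6 ('push 2'): [0, 0, 18, 2]
Step 7 ('pick 1'): [0, 0, 18, 2, 18]
Step 8 ('mul'): [0, 0, 18, 36]
Step 9 ('pop'): [0, 0, 18]

Answer: [0, 0, 18]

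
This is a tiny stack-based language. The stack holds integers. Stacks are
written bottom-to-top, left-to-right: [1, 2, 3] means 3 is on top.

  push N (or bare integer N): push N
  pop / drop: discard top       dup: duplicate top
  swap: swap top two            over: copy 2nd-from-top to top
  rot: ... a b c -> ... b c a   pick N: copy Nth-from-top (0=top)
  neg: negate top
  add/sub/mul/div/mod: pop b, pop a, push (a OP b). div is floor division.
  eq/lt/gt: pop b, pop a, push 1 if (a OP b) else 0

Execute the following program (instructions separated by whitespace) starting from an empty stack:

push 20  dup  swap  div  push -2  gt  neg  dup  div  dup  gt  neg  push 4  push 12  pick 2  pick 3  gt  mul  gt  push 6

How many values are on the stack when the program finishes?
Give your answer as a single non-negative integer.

After 'push 20': stack = [20] (depth 1)
After 'dup': stack = [20, 20] (depth 2)
After 'swap': stack = [20, 20] (depth 2)
After 'div': stack = [1] (depth 1)
After 'push -2': stack = [1, -2] (depth 2)
After 'gt': stack = [1] (depth 1)
After 'neg': stack = [-1] (depth 1)
After 'dup': stack = [-1, -1] (depth 2)
After 'div': stack = [1] (depth 1)
After 'dup': stack = [1, 1] (depth 2)
After 'gt': stack = [0] (depth 1)
After 'neg': stack = [0] (depth 1)
After 'push 4': stack = [0, 4] (depth 2)
After 'push 12': stack = [0, 4, 12] (depth 3)
After 'pick 2': stack = [0, 4, 12, 0] (depth 4)
After 'pick 3': stack = [0, 4, 12, 0, 0] (depth 5)
After 'gt': stack = [0, 4, 12, 0] (depth 4)
After 'mul': stack = [0, 4, 0] (depth 3)
After 'gt': stack = [0, 1] (depth 2)
After 'push 6': stack = [0, 1, 6] (depth 3)

Answer: 3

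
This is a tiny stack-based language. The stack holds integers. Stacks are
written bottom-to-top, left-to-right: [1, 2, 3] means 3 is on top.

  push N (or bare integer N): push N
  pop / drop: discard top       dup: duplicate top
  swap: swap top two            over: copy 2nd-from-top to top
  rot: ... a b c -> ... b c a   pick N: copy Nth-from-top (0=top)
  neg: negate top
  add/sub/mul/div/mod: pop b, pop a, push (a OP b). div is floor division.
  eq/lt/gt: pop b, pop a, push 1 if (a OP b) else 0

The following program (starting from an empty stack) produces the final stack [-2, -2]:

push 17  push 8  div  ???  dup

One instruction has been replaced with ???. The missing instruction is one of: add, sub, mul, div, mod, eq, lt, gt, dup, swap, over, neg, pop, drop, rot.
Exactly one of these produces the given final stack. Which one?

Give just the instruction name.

Stack before ???: [2]
Stack after ???:  [-2]
The instruction that transforms [2] -> [-2] is: neg

Answer: neg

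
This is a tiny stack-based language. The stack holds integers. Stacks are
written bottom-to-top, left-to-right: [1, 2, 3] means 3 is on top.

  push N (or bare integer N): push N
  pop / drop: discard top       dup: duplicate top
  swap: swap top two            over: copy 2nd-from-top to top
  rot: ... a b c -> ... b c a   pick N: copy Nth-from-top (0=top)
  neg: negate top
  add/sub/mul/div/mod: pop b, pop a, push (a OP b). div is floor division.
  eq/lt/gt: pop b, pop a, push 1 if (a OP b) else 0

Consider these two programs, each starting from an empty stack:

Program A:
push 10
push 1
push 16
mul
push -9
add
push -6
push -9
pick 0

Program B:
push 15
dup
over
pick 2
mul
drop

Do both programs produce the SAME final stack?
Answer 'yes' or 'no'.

Answer: no

Derivation:
Program A trace:
  After 'push 10': [10]
  After 'push 1': [10, 1]
  After 'push 16': [10, 1, 16]
  After 'mul': [10, 16]
  After 'push -9': [10, 16, -9]
  After 'add': [10, 7]
  After 'push -6': [10, 7, -6]
  After 'push -9': [10, 7, -6, -9]
  After 'pick 0': [10, 7, -6, -9, -9]
Program A final stack: [10, 7, -6, -9, -9]

Program B trace:
  After 'push 15': [15]
  After 'dup': [15, 15]
  After 'over': [15, 15, 15]
  After 'pick 2': [15, 15, 15, 15]
  After 'mul': [15, 15, 225]
  After 'drop': [15, 15]
Program B final stack: [15, 15]
Same: no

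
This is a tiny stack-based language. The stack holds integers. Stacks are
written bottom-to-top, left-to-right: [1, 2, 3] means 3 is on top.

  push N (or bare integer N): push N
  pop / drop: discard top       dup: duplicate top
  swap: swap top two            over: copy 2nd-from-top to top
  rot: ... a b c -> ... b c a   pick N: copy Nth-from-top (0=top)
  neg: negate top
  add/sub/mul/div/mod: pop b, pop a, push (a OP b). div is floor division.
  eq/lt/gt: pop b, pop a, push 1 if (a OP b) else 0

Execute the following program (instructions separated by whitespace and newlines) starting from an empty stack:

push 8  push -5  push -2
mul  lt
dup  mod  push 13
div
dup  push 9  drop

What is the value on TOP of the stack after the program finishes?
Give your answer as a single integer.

Answer: 0

Derivation:
After 'push 8': [8]
After 'push -5': [8, -5]
After 'push -2': [8, -5, -2]
After 'mul': [8, 10]
After 'lt': [1]
After 'dup': [1, 1]
After 'mod': [0]
After 'push 13': [0, 13]
After 'div': [0]
After 'dup': [0, 0]
After 'push 9': [0, 0, 9]
After 'drop': [0, 0]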